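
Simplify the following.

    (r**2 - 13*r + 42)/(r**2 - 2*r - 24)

(r - 7)/(r + 4)

Factor: r**2 - 13*r + 42 = (r - 7)*(r - 6);  r**2 - 2*r - 24 = (r - 6)*(r + 4)
Cancel the common factor (r - 6).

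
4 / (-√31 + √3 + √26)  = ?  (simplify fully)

(2*√31 + 8*√26 + 54*√3 + 2*√2418)/77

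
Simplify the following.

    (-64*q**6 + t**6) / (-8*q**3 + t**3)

-64*q**6 + t**6 factors as -(2*q - t)*(2*q + t)*(4*q**2 - 2*q*t + t**2)*(4*q**2 + 2*q*t + t**2).

8*q**3 + t**3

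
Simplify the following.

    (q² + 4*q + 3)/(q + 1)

q + 3

Factor: q² + 4*q + 3 = (q + 1)·(q + 3)
Cancel the common factor (q + 1).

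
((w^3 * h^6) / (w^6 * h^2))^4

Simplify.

Inside the bracket: (w^-3) * h^4
Raise to the power 4: (w^-12) * h^16

h^16/w^12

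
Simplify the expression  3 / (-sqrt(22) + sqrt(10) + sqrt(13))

(-sqrt(22) + 19*sqrt(13) + 25*sqrt(10) + 4*sqrt(715))/173

Group as (sqrt(10) + sqrt(13)) - sqrt(22); multiply by (sqrt(10) + sqrt(13)) + sqrt(22), then rationalise the remaining surd.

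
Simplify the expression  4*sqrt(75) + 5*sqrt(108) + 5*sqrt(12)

60*sqrt(3)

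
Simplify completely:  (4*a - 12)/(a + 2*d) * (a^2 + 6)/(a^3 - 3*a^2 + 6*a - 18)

4/(a + 2*d)

Factor: 4*a - 12 = 4*(a - 3);  a^3 - 3*a^2 + 6*a - 18 = (a - 3)*(a^2 + 6)
Cancel the common factors (a^2 + 6), (a - 3).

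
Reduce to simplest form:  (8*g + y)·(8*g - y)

Product of conjugates: (P+Q)(P-Q) = P^2 - Q^2.

64*g² - y²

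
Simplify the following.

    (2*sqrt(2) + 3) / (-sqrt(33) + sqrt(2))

(-3*sqrt(33) - 2*sqrt(66) - 3*sqrt(2) - 4)/31

Multiply numerator and denominator by sqrt(2) + sqrt(33).
Denominator becomes -31; numerator becomes 4 + 3*sqrt(2) + 2*sqrt(66) + 3*sqrt(33).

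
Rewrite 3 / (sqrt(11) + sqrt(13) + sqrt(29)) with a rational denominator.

Group as (sqrt(11) + sqrt(29)) + sqrt(13); multiply by (sqrt(11) + sqrt(29)) - sqrt(13), then rationalise the remaining surd.

(-6*sqrt(4147) - 15*sqrt(29) + 81*sqrt(13) + 93*sqrt(11))/547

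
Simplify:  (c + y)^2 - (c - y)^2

4*c*y

Write as f(c,y) - f(c,-y) and expand.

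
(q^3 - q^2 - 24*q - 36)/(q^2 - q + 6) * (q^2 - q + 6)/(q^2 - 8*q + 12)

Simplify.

(q^2 + 5*q + 6)/(q - 2)

Factor: q^3 - q^2 - 24*q - 36 = (q - 6)*(q + 2)*(q + 3);  q^2 - 8*q + 12 = (q - 2)*(q - 6)
Cancel the common factors (q^2 - q + 6), (q - 6).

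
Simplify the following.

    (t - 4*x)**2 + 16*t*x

Expand the square and combine the 16*t*x term.

(t + 4*x)**2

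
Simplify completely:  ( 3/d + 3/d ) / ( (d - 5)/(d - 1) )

(6*d - 6)/(d**2 - 5*d)

Numerator: 3/d + 3/d = 6/d
Denominator: (d - 5)/(d - 1) = (d - 5)/(d - 1)
Divide: (6/d) · ((d - 1)/(d - 5)) = (6*d - 6)/(d**2 - 5*d)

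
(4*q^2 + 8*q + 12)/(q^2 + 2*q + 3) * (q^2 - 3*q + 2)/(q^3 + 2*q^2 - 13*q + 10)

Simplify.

4/(q + 5)

Factor: 4*q^2 + 8*q + 12 = 4*(q^2 + 2*q + 3);  q^2 - 3*q + 2 = (q - 2)*(q - 1);  q^3 + 2*q^2 - 13*q + 10 = (q - 2)*(q + 5)*(q - 1)
Cancel the common factors (q^2 + 2*q + 3), (q - 1), (q - 2).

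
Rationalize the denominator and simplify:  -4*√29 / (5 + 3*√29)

Multiply numerator and denominator by -3*√29 + 5.
Denominator becomes -236; numerator becomes -20*√29 + 348.

(-87 + 5*√29)/59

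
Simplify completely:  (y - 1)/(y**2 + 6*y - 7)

1/(y + 7)

Factor: y**2 + 6*y - 7 = (y - 1)*(y + 7)
Cancel the common factor (y - 1).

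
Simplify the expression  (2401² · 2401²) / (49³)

7^10

2401² = 7^8; 2401² = 7^8; 49³ = 7^6
Combine exponents: 7^10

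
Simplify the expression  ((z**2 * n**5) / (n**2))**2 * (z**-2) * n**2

n**8*z**2

Inside the bracket: z**2 * n**3
Raise to the power 2: z**4 * n**6
Multiply by (z**-2) * n**2: add exponents.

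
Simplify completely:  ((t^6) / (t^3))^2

Inside the bracket: t^3
Raise to the power 2: t^6

t^6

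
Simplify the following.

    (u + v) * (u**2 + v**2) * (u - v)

u**4 - v**4

(u+v)(u-v) = u**2 - v**2; continue pairing.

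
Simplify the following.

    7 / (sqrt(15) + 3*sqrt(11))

(-sqrt(15) + 3*sqrt(11))/12

Multiply numerator and denominator by -sqrt(15) + 3*sqrt(11).
Denominator becomes 84; numerator becomes -7*sqrt(15) + 21*sqrt(11).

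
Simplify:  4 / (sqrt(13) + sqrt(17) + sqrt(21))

Group as (sqrt(13) + sqrt(17)) + sqrt(21); multiply by (sqrt(13) + sqrt(17)) - sqrt(21), then rationalise the remaining surd.

(-8*sqrt(4641) + 36*sqrt(21) + 68*sqrt(17) + 100*sqrt(13))/803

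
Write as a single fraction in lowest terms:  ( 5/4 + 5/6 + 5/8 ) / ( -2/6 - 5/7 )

Numerator: 5/4 + 5/6 + 5/8 = 65/24
Denominator: -2/6 - 5/7 = -22/21
Divide: (65/24) · (-21/22) = -455/176

-455/176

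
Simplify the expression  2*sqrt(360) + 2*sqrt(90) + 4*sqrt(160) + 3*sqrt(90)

2*sqrt(360) = 12*sqrt(10); 2*sqrt(90) = 6*sqrt(10); 4*sqrt(160) = 16*sqrt(10); 3*sqrt(90) = 9*sqrt(10)
Combine: (12 + 6 + 16 + 9)·sqrt(10) = 43*sqrt(10)

43*sqrt(10)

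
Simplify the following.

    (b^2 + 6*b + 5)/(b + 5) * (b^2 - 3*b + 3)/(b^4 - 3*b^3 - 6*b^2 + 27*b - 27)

(b + 1)/(b^2 - 9)

Factor: b^2 + 6*b + 5 = (b + 5)*(b + 1);  b^4 - 3*b^3 - 6*b^2 + 27*b - 27 = (b^2 - 3*b + 3)*(b + 3)*(b - 3)
Cancel the common factors (b^2 - 3*b + 3), (b + 5).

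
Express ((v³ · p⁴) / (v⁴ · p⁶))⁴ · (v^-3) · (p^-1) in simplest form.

Inside the bracket: (v^-1) · (p^-2)
Raise to the power 4: (v^-4) · (p^-8)
Multiply by (v^-3) · (p^-1): add exponents.

1/(p⁹*v⁷)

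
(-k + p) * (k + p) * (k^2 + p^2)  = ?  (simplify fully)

-k^4 + p^4

Pair the conjugate factors: (p+k)(p-k) = -k^2 + p^2, then repeat with the next factor.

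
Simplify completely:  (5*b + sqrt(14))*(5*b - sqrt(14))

25*b**2 - 14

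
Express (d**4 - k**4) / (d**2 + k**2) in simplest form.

d**2 - k**2

d**4 - k**4 factors as (d - k)*(d + k)*(d**2 + k**2).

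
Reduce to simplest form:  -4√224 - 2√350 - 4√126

-38*√14

4√224 = 16*√14; 2√350 = 10*√14; 4√126 = 12*√14
Combine: (-16 - 10 - 12)·√14 = -38*√14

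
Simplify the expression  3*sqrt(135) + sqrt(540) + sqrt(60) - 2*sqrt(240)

9*sqrt(15)

3*sqrt(135) = 9*sqrt(15); sqrt(540) = 6*sqrt(15); sqrt(60) = 2*sqrt(15); 2*sqrt(240) = 8*sqrt(15)
Combine: (9 + 6 + 2 - 8)·sqrt(15) = 9*sqrt(15)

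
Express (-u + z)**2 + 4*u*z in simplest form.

Expanding gives u**2 + 2*u*z + z**2, a perfect square.

(u + z)**2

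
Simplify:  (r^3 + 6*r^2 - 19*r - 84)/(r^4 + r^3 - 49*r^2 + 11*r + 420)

1/(r - 5)

Factor: r^3 + 6*r^2 - 19*r - 84 = (r + 7)*(r + 3)*(r - 4);  r^4 + r^3 - 49*r^2 + 11*r + 420 = (r + 7)*(r + 3)*(r - 4)*(r - 5)
Cancel the common factors (r - 4), (r + 3), (r + 7).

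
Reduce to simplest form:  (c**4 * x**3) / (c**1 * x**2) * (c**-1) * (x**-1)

Quotient: c**3 * x**1
Multiply by (c**-1) * (x**-1): add exponents.

c**2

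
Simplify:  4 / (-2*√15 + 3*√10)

Multiply numerator and denominator by 2*√15 + 3*√10.
Denominator becomes 30; numerator becomes 8*√15 + 12*√10.

(4*√15 + 6*√10)/15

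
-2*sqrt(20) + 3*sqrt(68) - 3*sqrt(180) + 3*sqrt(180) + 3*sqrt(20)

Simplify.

2*sqrt(5) + 6*sqrt(17)

2*sqrt(20) = 4*sqrt(5); 3*sqrt(68) = 6*sqrt(17); 3*sqrt(180) = 18*sqrt(5); 3*sqrt(180) = 18*sqrt(5); 3*sqrt(20) = 6*sqrt(5)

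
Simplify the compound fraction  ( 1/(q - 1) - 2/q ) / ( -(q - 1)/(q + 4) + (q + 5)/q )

Numerator: 1/(q - 1) - 2/q = (-q + 2)/(q² - q)
Denominator: -(q - 1)/(q + 4) + (q + 5)/q = (10*q + 20)/(q² + 4*q)
Divide: ((-q + 2)/(q² - q)) · ((q² + 4*q)/(10*q + 20)) = (-q² - 2*q + 8)/(10*q² + 10*q - 20)

(-q² - 2*q + 8)/(10*q² + 10*q - 20)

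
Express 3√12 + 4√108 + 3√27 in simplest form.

39*√3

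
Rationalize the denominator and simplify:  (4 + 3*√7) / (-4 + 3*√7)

(24*√7 + 79)/47

Multiply numerator and denominator by -3*√7 - 4.
Denominator becomes -47; numerator becomes -79 - 24*√7.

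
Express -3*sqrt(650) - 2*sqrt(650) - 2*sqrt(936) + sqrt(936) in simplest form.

-31*sqrt(26)

3*sqrt(650) = 15*sqrt(26); 2*sqrt(650) = 10*sqrt(26); 2*sqrt(936) = 12*sqrt(26); sqrt(936) = 6*sqrt(26)
Combine: (-15 - 10 - 12 + 6)·sqrt(26) = -31*sqrt(26)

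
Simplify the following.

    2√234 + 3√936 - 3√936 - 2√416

-2*√26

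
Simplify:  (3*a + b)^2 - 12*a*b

After expansion: 9*a^2 - 6*a*b + b^2 — a perfect-square trinomial.

(3*a - b)^2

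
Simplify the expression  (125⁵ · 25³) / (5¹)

5^20

125⁵ = 5^15; 25³ = 5^6; 5¹ = 5^1
Combine exponents: 5^20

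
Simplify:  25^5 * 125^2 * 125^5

5^31

25^5 = 5^10; 125^2 = 5^6; 125^5 = 5^15
Combine exponents: 5^31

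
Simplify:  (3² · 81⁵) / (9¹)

3² = 3^2; 81⁵ = 3^20; 9¹ = 3^2
Combine exponents: 3^20

3^20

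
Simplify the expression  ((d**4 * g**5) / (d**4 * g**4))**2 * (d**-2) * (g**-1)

Inside the bracket: g**1
Raise to the power 2: g**2
Multiply by (d**-2) * (g**-1): add exponents.

g/d**2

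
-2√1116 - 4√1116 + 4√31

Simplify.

2√1116 = 12*√31; 4√1116 = 24*√31; 4√31 = 4*√31
Combine: (-12 - 24 + 4)·√31 = -32*√31

-32*√31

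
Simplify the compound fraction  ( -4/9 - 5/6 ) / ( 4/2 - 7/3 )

23/6

Numerator: -4/9 - 5/6 = -23/18
Denominator: 4/2 - 7/3 = -1/3
Divide: (-23/18) · (-3) = 23/6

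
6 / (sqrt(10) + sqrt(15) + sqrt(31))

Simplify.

Group as (sqrt(10) + sqrt(31)) + sqrt(15); multiply by (sqrt(10) + sqrt(31)) - sqrt(15), then rationalise the remaining surd.

(-5*sqrt(186) - 3*sqrt(31) + 13*sqrt(15) + 18*sqrt(10))/47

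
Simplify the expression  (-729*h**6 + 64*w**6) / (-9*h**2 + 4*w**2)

-729*h**6 + 64*w**6 factors as (-3*h + 2*w)*(3*h + 2*w)*(9*h**2 - 6*h*w + 4*w**2)*(9*h**2 + 6*h*w + 4*w**2).

81*h**4 + 36*h**2*w**2 + 16*w**4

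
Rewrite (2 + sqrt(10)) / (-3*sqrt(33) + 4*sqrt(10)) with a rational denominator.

(-3*sqrt(330) - 40 - 6*sqrt(33) - 8*sqrt(10))/137

Multiply numerator and denominator by 4*sqrt(10) + 3*sqrt(33).
Denominator becomes -137; numerator becomes 8*sqrt(10) + 6*sqrt(33) + 40 + 3*sqrt(330).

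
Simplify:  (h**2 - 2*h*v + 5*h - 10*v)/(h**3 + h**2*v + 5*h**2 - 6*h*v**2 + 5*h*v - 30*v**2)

Factor: h**2 - 2*h*v + 5*h - 10*v = (h - 2*v)*(h + 5);  h**3 + h**2*v + 5*h**2 - 6*h*v**2 + 5*h*v - 30*v**2 = (h + 3*v)*(h - 2*v)*(h + 5)
Cancel the common factors (h - 2*v), (h + 5).

1/(h + 3*v)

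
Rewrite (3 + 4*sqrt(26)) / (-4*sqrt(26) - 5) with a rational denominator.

(-401 + 8*sqrt(26))/391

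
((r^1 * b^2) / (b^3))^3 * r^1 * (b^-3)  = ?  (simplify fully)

Inside the bracket: r^1 * (b^-1)
Raise to the power 3: r^3 * (b^-3)
Multiply by r^1 * (b^-3): add exponents.

r^4/b^6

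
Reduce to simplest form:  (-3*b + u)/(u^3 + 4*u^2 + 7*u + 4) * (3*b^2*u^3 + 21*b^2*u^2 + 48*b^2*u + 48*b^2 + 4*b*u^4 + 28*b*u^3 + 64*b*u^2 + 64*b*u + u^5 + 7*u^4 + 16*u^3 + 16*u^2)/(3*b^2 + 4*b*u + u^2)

(-3*b*u - 12*b + u^2 + 4*u)/(u + 1)

Factor: u^3 + 4*u^2 + 7*u + 4 = (u^2 + 3*u + 4)*(u + 1);  3*b^2*u^3 + 21*b^2*u^2 + 48*b^2*u + 48*b^2 + 4*b*u^4 + 28*b*u^3 + 64*b*u^2 + 64*b*u + u^5 + 7*u^4 + 16*u^3 + 16*u^2 = (u^2 + 3*u + 4)*(u + 4)*(3*b + u)*(b + u);  3*b^2 + 4*b*u + u^2 = (b + u)*(3*b + u)
Cancel the common factors (u^2 + 3*u + 4), (3*b + u), (b + u).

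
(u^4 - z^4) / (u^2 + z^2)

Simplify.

Factor u^4 - z^4 and cancel (u^2 + z^2).

u^2 - z^2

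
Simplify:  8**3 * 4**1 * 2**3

8**3 = 2**9; 4**1 = 2**2; 2**3 = 2**3
Combine exponents: 2**14

2**14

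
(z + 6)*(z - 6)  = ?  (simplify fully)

(z)**2 - (6)**2 = z**2 - 36.

z**2 - 36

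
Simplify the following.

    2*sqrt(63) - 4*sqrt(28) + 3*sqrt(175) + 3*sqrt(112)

25*sqrt(7)

2*sqrt(63) = 6*sqrt(7); 4*sqrt(28) = 8*sqrt(7); 3*sqrt(175) = 15*sqrt(7); 3*sqrt(112) = 12*sqrt(7)
Combine: (6 - 8 + 15 + 12)·sqrt(7) = 25*sqrt(7)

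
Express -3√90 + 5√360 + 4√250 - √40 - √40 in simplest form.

37*√10

3√90 = 9*√10; 5√360 = 30*√10; 4√250 = 20*√10; √40 = 2*√10; √40 = 2*√10
Combine: (-9 + 30 + 20 - 2 - 2)·√10 = 37*√10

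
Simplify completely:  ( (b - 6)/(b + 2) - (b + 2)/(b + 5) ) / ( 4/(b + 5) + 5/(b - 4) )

Numerator: (b - 6)/(b + 2) - (b + 2)/(b + 5) = (-5*b - 34)/(b^2 + 7*b + 10)
Denominator: 4/(b + 5) + 5/(b - 4) = (9*b + 9)/(b^2 + b - 20)
Divide: ((-5*b - 34)/(b^2 + 7*b + 10)) · ((b^2 + b - 20)/(9*b + 9)) = (-5*b^2 - 14*b + 136)/(9*b^2 + 27*b + 18)

(-5*b^2 - 14*b + 136)/(9*b^2 + 27*b + 18)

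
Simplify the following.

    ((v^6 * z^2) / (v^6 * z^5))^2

z^(-6)

Inside the bracket: (z^-3)
Raise to the power 2: (z^-6)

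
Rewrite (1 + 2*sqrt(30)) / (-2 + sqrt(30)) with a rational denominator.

(5*sqrt(30) + 62)/26

Multiply numerator and denominator by -sqrt(30) - 2.
Denominator becomes -26; numerator becomes -62 - 5*sqrt(30).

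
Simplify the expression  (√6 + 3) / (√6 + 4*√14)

(-3*√6 - 6 + 8*√21 + 12*√14)/218

Multiply numerator and denominator by -4*√14 + √6.
Denominator becomes -218; numerator becomes -12*√14 - 8*√21 + 6 + 3*√6.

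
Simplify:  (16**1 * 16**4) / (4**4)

2**12

16**1 = 2**4; 16**4 = 2**16; 4**4 = 2**8
Combine exponents: 2**12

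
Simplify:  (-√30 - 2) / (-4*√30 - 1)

(7*√30 + 118)/479

Multiply numerator and denominator by -1 + 4*√30.
Denominator becomes -479; numerator becomes -118 - 7*√30.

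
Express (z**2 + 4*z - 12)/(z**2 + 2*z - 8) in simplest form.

(z + 6)/(z + 4)

Factor: z**2 + 4*z - 12 = (z + 6)*(z - 2);  z**2 + 2*z - 8 = (z + 4)*(z - 2)
Cancel the common factor (z - 2).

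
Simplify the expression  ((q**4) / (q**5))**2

Inside the bracket: (q**-1)
Raise to the power 2: (q**-2)

q**(-2)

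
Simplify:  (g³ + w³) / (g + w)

Factor as (a+b)(a^2-ab+b^2) with a=g, b=w.

g² - g*w + w²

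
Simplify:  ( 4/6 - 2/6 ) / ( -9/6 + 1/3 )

Numerator: 4/6 - 2/6 = 1/3
Denominator: -9/6 + 1/3 = -7/6
Divide: (1/3) · (-6/7) = -2/7

-2/7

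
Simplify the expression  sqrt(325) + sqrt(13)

6*sqrt(13)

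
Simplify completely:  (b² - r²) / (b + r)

Difference of squares: factor out (b + r).

b - r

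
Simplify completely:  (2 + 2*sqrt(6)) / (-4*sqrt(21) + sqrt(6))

Multiply numerator and denominator by sqrt(6) + 4*sqrt(21).
Denominator becomes -330; numerator becomes 2*sqrt(6) + 12 + 8*sqrt(21) + 24*sqrt(14).

(-12*sqrt(14) - 4*sqrt(21) - 6 - sqrt(6))/165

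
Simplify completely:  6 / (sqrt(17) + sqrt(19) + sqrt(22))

Group as (sqrt(17) + sqrt(22)) + sqrt(19); multiply by (sqrt(17) + sqrt(22)) - sqrt(19), then rationalise the remaining surd.

(-3*sqrt(7106) + 21*sqrt(22) + 30*sqrt(19) + 36*sqrt(17))/274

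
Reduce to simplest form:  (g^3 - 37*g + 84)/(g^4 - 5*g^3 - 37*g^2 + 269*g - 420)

Factor: g^3 - 37*g + 84 = (g - 4)*(g + 7)*(g - 3);  g^4 - 5*g^3 - 37*g^2 + 269*g - 420 = (g + 7)*(g - 5)*(g - 4)*(g - 3)
Cancel the common factors (g - 4), (g + 7), (g - 3).

1/(g - 5)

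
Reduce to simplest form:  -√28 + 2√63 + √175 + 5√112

29*√7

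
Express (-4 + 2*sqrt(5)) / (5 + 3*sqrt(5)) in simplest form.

Multiply numerator and denominator by -3*sqrt(5) + 5.
Denominator becomes -20; numerator becomes -50 + 22*sqrt(5).

(-11*sqrt(5) + 25)/10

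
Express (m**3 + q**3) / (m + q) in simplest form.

m**2 - m*q + q**2

m**3 + q**3 = (m + q)(m**2 - m*q + q**2).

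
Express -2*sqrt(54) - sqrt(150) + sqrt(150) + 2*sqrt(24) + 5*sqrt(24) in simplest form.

2*sqrt(54) = 6*sqrt(6); sqrt(150) = 5*sqrt(6); sqrt(150) = 5*sqrt(6); 2*sqrt(24) = 4*sqrt(6); 5*sqrt(24) = 10*sqrt(6)
Combine: (-6 - 5 + 5 + 4 + 10)·sqrt(6) = 8*sqrt(6)

8*sqrt(6)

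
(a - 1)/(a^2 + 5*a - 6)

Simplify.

Factor: a^2 + 5*a - 6 = (a - 1)*(a + 6)
Cancel the common factor (a - 1).

1/(a + 6)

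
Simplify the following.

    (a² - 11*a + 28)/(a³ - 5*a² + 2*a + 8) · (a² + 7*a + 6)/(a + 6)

Factor: a² - 11*a + 28 = (a - 4)·(a - 7);  a³ - 5*a² + 2*a + 8 = (a - 4)·(a - 2)·(a + 1);  a² + 7*a + 6 = (a + 6)·(a + 1)
Cancel the common factors (a + 6), (a - 4), (a + 1).

(a - 7)/(a - 2)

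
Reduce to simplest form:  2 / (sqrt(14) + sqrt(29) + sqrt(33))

Group as (sqrt(14) + sqrt(33)) + sqrt(29); multiply by (sqrt(14) + sqrt(33)) - sqrt(29), then rationalise the remaining surd.

(-sqrt(13398) + 5*sqrt(33) + 9*sqrt(29) + 24*sqrt(14))/381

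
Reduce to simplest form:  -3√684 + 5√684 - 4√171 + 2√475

3√684 = 18*√19; 5√684 = 30*√19; 4√171 = 12*√19; 2√475 = 10*√19
Combine: (-18 + 30 - 12 + 10)·√19 = 10*√19

10*√19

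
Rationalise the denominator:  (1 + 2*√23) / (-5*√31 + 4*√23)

(-10*√713 - 184 - 5*√31 - 4*√23)/407

Multiply numerator and denominator by 4*√23 + 5*√31.
Denominator becomes -407; numerator becomes 4*√23 + 5*√31 + 184 + 10*√713.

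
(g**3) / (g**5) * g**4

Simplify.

Quotient: (g**-2)
Multiply by g**4: add exponents.

g**2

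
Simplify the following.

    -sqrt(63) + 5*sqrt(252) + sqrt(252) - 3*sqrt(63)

sqrt(63) = 3*sqrt(7); 5*sqrt(252) = 30*sqrt(7); sqrt(252) = 6*sqrt(7); 3*sqrt(63) = 9*sqrt(7)
Combine: (-3 + 30 + 6 - 9)·sqrt(7) = 24*sqrt(7)

24*sqrt(7)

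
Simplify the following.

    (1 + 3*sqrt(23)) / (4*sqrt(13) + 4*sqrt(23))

Multiply numerator and denominator by -4*sqrt(13) + 4*sqrt(23).
Denominator becomes 160; numerator becomes -12*sqrt(299) - 4*sqrt(13) + 4*sqrt(23) + 276.

(-3*sqrt(299) - sqrt(13) + sqrt(23) + 69)/40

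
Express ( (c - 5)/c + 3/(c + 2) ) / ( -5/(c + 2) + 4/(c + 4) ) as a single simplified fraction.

Numerator: (c - 5)/c + 3/(c + 2) = (c^2 - 10)/(c^2 + 2*c)
Denominator: -5/(c + 2) + 4/(c + 4) = (-c - 12)/(c^2 + 6*c + 8)
Divide: ((c^2 - 10)/(c^2 + 2*c)) · ((c^2 + 6*c + 8)/(-c - 12)) = (-c^3 - 4*c^2 + 10*c + 40)/(c^2 + 12*c)

(-c^3 - 4*c^2 + 10*c + 40)/(c^2 + 12*c)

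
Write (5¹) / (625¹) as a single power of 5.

5^(-3)

5¹ = 5^1; 625¹ = 5^4
Combine exponents: 5^(-3)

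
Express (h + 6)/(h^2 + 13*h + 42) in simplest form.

1/(h + 7)

Factor: h^2 + 13*h + 42 = (h + 7)*(h + 6)
Cancel the common factor (h + 6).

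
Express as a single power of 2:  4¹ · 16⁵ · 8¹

4¹ = 2^2; 16⁵ = 2^20; 8¹ = 2^3
Combine exponents: 2^25

2^25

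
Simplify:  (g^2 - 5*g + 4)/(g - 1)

Factor: g^2 - 5*g + 4 = (g - 4)*(g - 1)
Cancel the common factor (g - 1).

g - 4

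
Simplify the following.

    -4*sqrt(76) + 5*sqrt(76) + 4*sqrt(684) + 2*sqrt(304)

34*sqrt(19)

4*sqrt(76) = 8*sqrt(19); 5*sqrt(76) = 10*sqrt(19); 4*sqrt(684) = 24*sqrt(19); 2*sqrt(304) = 8*sqrt(19)
Combine: (-8 + 10 + 24 + 8)·sqrt(19) = 34*sqrt(19)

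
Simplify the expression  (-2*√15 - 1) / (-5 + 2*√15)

Multiply numerator and denominator by -2*√15 - 5.
Denominator becomes -35; numerator becomes 12*√15 + 65.

(-65 - 12*√15)/35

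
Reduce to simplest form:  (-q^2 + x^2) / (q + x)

-q + x

Difference of squares: factor out (q + x).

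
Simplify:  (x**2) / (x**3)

Quotient: (x**-1)

1/x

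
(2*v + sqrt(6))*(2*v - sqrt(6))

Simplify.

4*v**2 - 6

(2*v)**2 - (sqrt(6))**2 = 4*v**2 - 6.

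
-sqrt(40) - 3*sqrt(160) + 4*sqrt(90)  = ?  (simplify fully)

-2*sqrt(10)

sqrt(40) = 2*sqrt(10); 3*sqrt(160) = 12*sqrt(10); 4*sqrt(90) = 12*sqrt(10)
Combine: (-2 - 12 + 12)·sqrt(10) = -2*sqrt(10)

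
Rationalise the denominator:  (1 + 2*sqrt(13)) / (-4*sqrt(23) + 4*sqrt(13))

(-2*sqrt(299) - 26 - sqrt(23) - sqrt(13))/40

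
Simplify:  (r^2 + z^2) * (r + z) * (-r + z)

-r^4 + z^4

Pair the conjugate factors: (z+r)(z-r) = -r^2 + z^2, then repeat with the next factor.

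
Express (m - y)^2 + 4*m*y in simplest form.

Expand the square and combine the 4*m*y term.

(m + y)^2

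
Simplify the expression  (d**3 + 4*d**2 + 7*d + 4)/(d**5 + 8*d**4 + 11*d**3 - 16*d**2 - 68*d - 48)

1/(d**2 + 4*d - 12)

Factor: d**3 + 4*d**2 + 7*d + 4 = (d + 1)*(d**2 + 3*d + 4);  d**5 + 8*d**4 + 11*d**3 - 16*d**2 - 68*d - 48 = (d - 2)*(d**2 + 3*d + 4)*(d + 6)*(d + 1)
Cancel the common factors (d**2 + 3*d + 4), (d + 1).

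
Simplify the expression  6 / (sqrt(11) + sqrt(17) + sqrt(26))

Group as (sqrt(11) + sqrt(26)) + sqrt(17); multiply by (sqrt(11) + sqrt(26)) - sqrt(17), then rationalise the remaining surd.

(-sqrt(4862) + sqrt(26) + 10*sqrt(17) + 16*sqrt(11))/62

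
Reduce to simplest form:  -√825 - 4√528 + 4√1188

3*√33

√825 = 5*√33; 4√528 = 16*√33; 4√1188 = 24*√33
Combine: (-5 - 16 + 24)·√33 = 3*√33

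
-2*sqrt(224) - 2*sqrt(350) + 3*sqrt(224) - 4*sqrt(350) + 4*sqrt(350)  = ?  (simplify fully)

-6*sqrt(14)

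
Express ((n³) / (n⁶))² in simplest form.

Inside the bracket: (n^-3)
Raise to the power 2: (n^-6)

n^(-6)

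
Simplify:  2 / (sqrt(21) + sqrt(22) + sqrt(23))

Group as (sqrt(22) + sqrt(23)) + sqrt(21); multiply by (sqrt(22) + sqrt(23)) - sqrt(21), then rationalise the remaining surd.

(-sqrt(10626) + 10*sqrt(23) + 11*sqrt(22) + 12*sqrt(21))/362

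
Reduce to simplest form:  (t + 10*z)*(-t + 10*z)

-t^2 + 100*z^2

Product of conjugates: (P+Q)(P-Q) = P^2 - Q^2.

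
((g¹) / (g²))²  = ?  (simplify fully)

Inside the bracket: (g^-1)
Raise to the power 2: (g^-2)

g^(-2)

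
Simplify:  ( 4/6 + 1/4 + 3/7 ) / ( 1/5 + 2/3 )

Numerator: 4/6 + 1/4 + 3/7 = 113/84
Denominator: 1/5 + 2/3 = 13/15
Divide: (113/84) · (15/13) = 565/364

565/364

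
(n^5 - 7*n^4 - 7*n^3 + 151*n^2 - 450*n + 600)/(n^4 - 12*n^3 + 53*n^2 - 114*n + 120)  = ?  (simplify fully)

n + 5

Factor: n^5 - 7*n^4 - 7*n^3 + 151*n^2 - 450*n + 600 = (n + 5)*(n - 5)*(n^2 - 3*n + 6)*(n - 4);  n^4 - 12*n^3 + 53*n^2 - 114*n + 120 = (n - 5)*(n - 4)*(n^2 - 3*n + 6)
Cancel the common factors (n^2 - 3*n + 6), (n - 5), (n - 4).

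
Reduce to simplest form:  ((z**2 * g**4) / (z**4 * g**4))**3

Inside the bracket: (z**-2)
Raise to the power 3: (z**-6)

z**(-6)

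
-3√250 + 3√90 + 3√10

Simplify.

3√250 = 15*√10; 3√90 = 9*√10; 3√10 = 3*√10
Combine: (-15 + 9 + 3)·√10 = -3*√10

-3*√10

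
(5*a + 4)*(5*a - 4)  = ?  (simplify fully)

25*a^2 - 16

Difference of squares with P = 5*a, Q = 4.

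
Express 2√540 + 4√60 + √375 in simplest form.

25*√15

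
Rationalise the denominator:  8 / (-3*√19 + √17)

(-12*√19 - 4*√17)/77

Multiply numerator and denominator by √17 + 3*√19.
Denominator becomes -154; numerator becomes 8*√17 + 24*√19.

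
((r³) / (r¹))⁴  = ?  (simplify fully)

r⁸

Inside the bracket: r²
Raise to the power 4: r⁸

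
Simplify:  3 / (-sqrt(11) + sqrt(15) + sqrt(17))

(-21*sqrt(11) + 9*sqrt(17) + 13*sqrt(15) + 2*sqrt(2805))/193

Group as (sqrt(15) + sqrt(17)) - sqrt(11); multiply by (sqrt(15) + sqrt(17)) + sqrt(11), then rationalise the remaining surd.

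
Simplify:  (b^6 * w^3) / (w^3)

Quotient: b^6

b^6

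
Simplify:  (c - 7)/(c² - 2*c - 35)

Factor: c² - 2*c - 35 = (c + 5)·(c - 7)
Cancel the common factor (c - 7).

1/(c + 5)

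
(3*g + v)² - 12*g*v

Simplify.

Expanding gives 9*g² - 6*g*v + v², a perfect square.

(3*g - v)²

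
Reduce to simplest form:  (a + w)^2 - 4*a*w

Expand the square and combine the 4*a*w term.

(a - w)^2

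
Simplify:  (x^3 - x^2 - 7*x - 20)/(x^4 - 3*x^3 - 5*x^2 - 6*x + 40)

1/(x - 2)

Factor: x^3 - x^2 - 7*x - 20 = (x - 4)*(x^2 + 3*x + 5);  x^4 - 3*x^3 - 5*x^2 - 6*x + 40 = (x - 2)*(x^2 + 3*x + 5)*(x - 4)
Cancel the common factors (x^2 + 3*x + 5), (x - 4).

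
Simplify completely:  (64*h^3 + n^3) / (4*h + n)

16*h^2 - 4*h*n + n^2

Factor as (a+b)(a^2-ab+b^2) with a=(4*h), b=n.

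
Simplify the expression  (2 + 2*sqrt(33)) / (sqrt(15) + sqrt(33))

(-3*sqrt(55) - sqrt(15) + sqrt(33) + 33)/9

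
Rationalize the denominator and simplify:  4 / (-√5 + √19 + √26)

Group as (√19 + √26) - √5; multiply by (√19 + √26) + √5, then rationalise the remaining surd.

(-20*√5 - √26 + 6*√19 + √2470)/47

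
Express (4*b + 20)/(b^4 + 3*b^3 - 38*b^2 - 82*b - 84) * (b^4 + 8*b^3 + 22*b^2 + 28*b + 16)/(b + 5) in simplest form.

Factor: 4*b + 20 = 4*(b + 5);  b^4 + 3*b^3 - 38*b^2 - 82*b - 84 = (b^2 + 2*b + 2)*(b - 6)*(b + 7);  b^4 + 8*b^3 + 22*b^2 + 28*b + 16 = (b + 2)*(b + 4)*(b^2 + 2*b + 2)
Cancel the common factors (b^2 + 2*b + 2), (b + 5).

(4*b^2 + 24*b + 32)/(b^2 + b - 42)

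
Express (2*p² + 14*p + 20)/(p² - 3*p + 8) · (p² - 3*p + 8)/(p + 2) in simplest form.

Factor: 2*p² + 14*p + 20 = 2·(p + 2)·(p + 5)
Cancel the common factors (p² - 3*p + 8), (p + 2).

2*p + 10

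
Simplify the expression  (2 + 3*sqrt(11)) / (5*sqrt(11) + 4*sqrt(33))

Multiply numerator and denominator by -4*sqrt(33) + 5*sqrt(11).
Denominator becomes -253; numerator becomes -132*sqrt(3) - 8*sqrt(33) + 10*sqrt(11) + 165.

(-165 - 10*sqrt(11) + 8*sqrt(33) + 132*sqrt(3))/253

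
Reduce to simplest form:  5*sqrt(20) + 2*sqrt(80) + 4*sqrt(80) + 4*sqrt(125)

5*sqrt(20) = 10*sqrt(5); 2*sqrt(80) = 8*sqrt(5); 4*sqrt(80) = 16*sqrt(5); 4*sqrt(125) = 20*sqrt(5)
Combine: (10 + 8 + 16 + 20)·sqrt(5) = 54*sqrt(5)

54*sqrt(5)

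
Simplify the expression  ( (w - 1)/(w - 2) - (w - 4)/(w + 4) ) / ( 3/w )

(3*w^2 - 4*w)/(w^2 + 2*w - 8)

Numerator: (w - 1)/(w - 2) - (w - 4)/(w + 4) = (9*w - 12)/(w^2 + 2*w - 8)
Denominator: 3/w = 3/w
Divide: ((9*w - 12)/(w^2 + 2*w - 8)) · (w/3) = (3*w^2 - 4*w)/(w^2 + 2*w - 8)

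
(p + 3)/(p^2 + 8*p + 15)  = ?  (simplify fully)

Factor: p^2 + 8*p + 15 = (p + 3)*(p + 5)
Cancel the common factor (p + 3).

1/(p + 5)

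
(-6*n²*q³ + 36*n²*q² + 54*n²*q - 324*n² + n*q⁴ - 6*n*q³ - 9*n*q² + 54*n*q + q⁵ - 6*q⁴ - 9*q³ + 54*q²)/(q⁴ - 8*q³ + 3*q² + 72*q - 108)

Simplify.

Factor: -6*n²*q³ + 36*n²*q² + 54*n²*q - 324*n² + n*q⁴ - 6*n*q³ - 9*n*q² + 54*n*q + q⁵ - 6*q⁴ - 9*q³ + 54*q² = (q - 3)·(q + 3)·(3*n + q)·(q - 6)·(-2*n + q);  q⁴ - 8*q³ + 3*q² + 72*q - 108 = (q - 6)·(q - 3)·(q - 2)·(q + 3)
Cancel the common factors (q + 3), (q - 6), (q - 3).

(-6*n² + n*q + q²)/(q - 2)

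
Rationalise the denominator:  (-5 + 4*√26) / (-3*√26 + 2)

(-302 + 7*√26)/230

Multiply numerator and denominator by 2 + 3*√26.
Denominator becomes -230; numerator becomes -7*√26 + 302.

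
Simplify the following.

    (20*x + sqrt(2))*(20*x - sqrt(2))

400*x^2 - 2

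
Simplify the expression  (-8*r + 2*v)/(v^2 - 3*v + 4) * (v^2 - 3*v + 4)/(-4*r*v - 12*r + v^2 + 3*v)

Factor: -8*r + 2*v = 2*(-4*r + v);  -4*r*v - 12*r + v^2 + 3*v = (v + 3)*(-4*r + v)
Cancel the common factors (v^2 - 3*v + 4), (-4*r + v).

2/(v + 3)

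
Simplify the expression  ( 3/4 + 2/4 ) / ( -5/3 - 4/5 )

Numerator: 3/4 + 2/4 = 5/4
Denominator: -5/3 - 4/5 = -37/15
Divide: (5/4) · (-15/37) = -75/148

-75/148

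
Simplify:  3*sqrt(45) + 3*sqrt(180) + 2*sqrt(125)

3*sqrt(45) = 9*sqrt(5); 3*sqrt(180) = 18*sqrt(5); 2*sqrt(125) = 10*sqrt(5)
Combine: (9 + 18 + 10)·sqrt(5) = 37*sqrt(5)

37*sqrt(5)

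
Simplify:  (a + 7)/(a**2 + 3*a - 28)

1/(a - 4)

Factor: a**2 + 3*a - 28 = (a + 7)*(a - 4)
Cancel the common factor (a + 7).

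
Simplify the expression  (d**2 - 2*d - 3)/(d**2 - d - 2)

(d - 3)/(d - 2)

Factor: d**2 - 2*d - 3 = (d - 3)*(d + 1);  d**2 - d - 2 = (d - 2)*(d + 1)
Cancel the common factor (d + 1).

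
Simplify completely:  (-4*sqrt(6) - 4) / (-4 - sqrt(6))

Multiply numerator and denominator by -4 + sqrt(6).
Denominator becomes 10; numerator becomes -8 + 12*sqrt(6).

(-4 + 6*sqrt(6))/5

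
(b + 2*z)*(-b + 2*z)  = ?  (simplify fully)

-b**2 + 4*z**2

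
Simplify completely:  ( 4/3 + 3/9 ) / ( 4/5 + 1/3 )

25/17

Numerator: 4/3 + 3/9 = 5/3
Denominator: 4/5 + 1/3 = 17/15
Divide: (5/3) · (15/17) = 25/17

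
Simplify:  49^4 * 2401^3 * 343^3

7^29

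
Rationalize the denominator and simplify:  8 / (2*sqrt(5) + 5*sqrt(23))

Multiply numerator and denominator by -5*sqrt(23) + 2*sqrt(5).
Denominator becomes -555; numerator becomes -40*sqrt(23) + 16*sqrt(5).

(-16*sqrt(5) + 40*sqrt(23))/555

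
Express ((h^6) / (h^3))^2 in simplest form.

h^6

Inside the bracket: h^3
Raise to the power 2: h^6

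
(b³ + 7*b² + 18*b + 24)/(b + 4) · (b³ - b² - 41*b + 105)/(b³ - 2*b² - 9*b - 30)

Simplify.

Factor: b³ + 7*b² + 18*b + 24 = (b² + 3*b + 6)·(b + 4);  b³ - b² - 41*b + 105 = (b + 7)·(b - 5)·(b - 3);  b³ - 2*b² - 9*b - 30 = (b - 5)·(b² + 3*b + 6)
Cancel the common factors (b² + 3*b + 6), (b + 4), (b - 5).

b² + 4*b - 21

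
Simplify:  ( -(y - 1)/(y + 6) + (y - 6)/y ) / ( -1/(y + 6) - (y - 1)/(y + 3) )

Numerator: -(y - 1)/(y + 6) + (y - 6)/y = (y - 36)/(y**2 + 6*y)
Denominator: -1/(y + 6) - (y - 1)/(y + 3) = (-y**2 - 6*y + 3)/(y**2 + 9*y + 18)
Divide: ((y - 36)/(y**2 + 6*y)) · ((y**2 + 9*y + 18)/(-y**2 - 6*y + 3)) = (-y**2 + 33*y + 108)/(y**3 + 6*y**2 - 3*y)

(-y**2 + 33*y + 108)/(y**3 + 6*y**2 - 3*y)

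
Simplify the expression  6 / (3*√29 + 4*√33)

Multiply numerator and denominator by -3*√29 + 4*√33.
Denominator becomes 267; numerator becomes -18*√29 + 24*√33.

(-6*√29 + 8*√33)/89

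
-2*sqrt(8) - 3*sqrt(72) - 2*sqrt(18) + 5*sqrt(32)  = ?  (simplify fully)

-8*sqrt(2)

2*sqrt(8) = 4*sqrt(2); 3*sqrt(72) = 18*sqrt(2); 2*sqrt(18) = 6*sqrt(2); 5*sqrt(32) = 20*sqrt(2)
Combine: (-4 - 18 - 6 + 20)·sqrt(2) = -8*sqrt(2)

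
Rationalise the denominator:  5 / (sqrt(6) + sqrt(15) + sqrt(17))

(-15*sqrt(170) + 10*sqrt(17) + 20*sqrt(15) + 65*sqrt(6))/172

Group as (sqrt(15) + sqrt(17)) + sqrt(6); multiply by (sqrt(15) + sqrt(17)) - sqrt(6), then rationalise the remaining surd.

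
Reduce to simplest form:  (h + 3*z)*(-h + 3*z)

(3*z)^2 - (h)^2 = -h^2 + 9*z^2.

-h^2 + 9*z^2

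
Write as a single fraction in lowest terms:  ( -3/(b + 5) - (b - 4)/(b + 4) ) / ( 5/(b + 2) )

(-b³ - 6*b² + 16)/(5*b² + 45*b + 100)

Numerator: -3/(b + 5) - (b - 4)/(b + 4) = (-b² - 4*b + 8)/(b² + 9*b + 20)
Denominator: 5/(b + 2) = 5/(b + 2)
Divide: ((-b² - 4*b + 8)/(b² + 9*b + 20)) · (b/5 + 2/5) = (-b³ - 6*b² + 16)/(5*b² + 45*b + 100)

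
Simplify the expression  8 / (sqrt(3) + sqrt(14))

Multiply numerator and denominator by -sqrt(3) + sqrt(14).
Denominator becomes 11; numerator becomes -8*sqrt(3) + 8*sqrt(14).

(-8*sqrt(3) + 8*sqrt(14))/11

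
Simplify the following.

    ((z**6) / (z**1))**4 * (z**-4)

z**16

Inside the bracket: z**5
Raise to the power 4: z**20
Multiply by (z**-4): add exponents.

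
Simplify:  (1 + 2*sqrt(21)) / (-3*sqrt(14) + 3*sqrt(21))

Multiply numerator and denominator by 3*sqrt(14) + 3*sqrt(21).
Denominator becomes 63; numerator becomes 3*sqrt(14) + 3*sqrt(21) + 42*sqrt(6) + 126.

(sqrt(14) + sqrt(21) + 14*sqrt(6) + 42)/21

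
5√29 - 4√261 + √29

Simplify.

5√29 = 5*√29; 4√261 = 12*√29; √29 = √29
Combine: (5 - 12 + 1)·√29 = -6*√29

-6*√29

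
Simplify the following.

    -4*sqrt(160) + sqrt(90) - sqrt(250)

-18*sqrt(10)

4*sqrt(160) = 16*sqrt(10); sqrt(90) = 3*sqrt(10); sqrt(250) = 5*sqrt(10)
Combine: (-16 + 3 - 5)·sqrt(10) = -18*sqrt(10)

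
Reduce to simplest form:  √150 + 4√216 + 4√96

√150 = 5*√6; 4√216 = 24*√6; 4√96 = 16*√6
Combine: (5 + 24 + 16)·√6 = 45*√6

45*√6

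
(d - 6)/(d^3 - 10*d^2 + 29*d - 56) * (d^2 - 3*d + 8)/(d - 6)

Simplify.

Factor: d^3 - 10*d^2 + 29*d - 56 = (d^2 - 3*d + 8)*(d - 7)
Cancel the common factors (d^2 - 3*d + 8), (d - 6).

1/(d - 7)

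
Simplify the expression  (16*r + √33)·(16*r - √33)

256*r² - 33

Difference of squares with P = 16*r, Q = √33.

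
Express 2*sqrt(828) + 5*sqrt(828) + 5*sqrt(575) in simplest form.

67*sqrt(23)

2*sqrt(828) = 12*sqrt(23); 5*sqrt(828) = 30*sqrt(23); 5*sqrt(575) = 25*sqrt(23)
Combine: (12 + 30 + 25)·sqrt(23) = 67*sqrt(23)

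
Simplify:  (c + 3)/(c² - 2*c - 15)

1/(c - 5)

Factor: c² - 2*c - 15 = (c - 5)·(c + 3)
Cancel the common factor (c + 3).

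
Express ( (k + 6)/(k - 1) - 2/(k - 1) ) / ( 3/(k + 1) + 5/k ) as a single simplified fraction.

(k^3 + 5*k^2 + 4*k)/(8*k^2 - 3*k - 5)

Numerator: (k + 6)/(k - 1) - 2/(k - 1) = (k + 4)/(k - 1)
Denominator: 3/(k + 1) + 5/k = (8*k + 5)/(k^2 + k)
Divide: ((k + 4)/(k - 1)) · ((k^2 + k)/(8*k + 5)) = (k^3 + 5*k^2 + 4*k)/(8*k^2 - 3*k - 5)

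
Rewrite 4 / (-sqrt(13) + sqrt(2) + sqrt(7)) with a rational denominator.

(2*sqrt(13) + 4*sqrt(7) + 9*sqrt(2) + sqrt(182))/5

Group as (sqrt(2) + sqrt(7)) - sqrt(13); multiply by (sqrt(2) + sqrt(7)) + sqrt(13), then rationalise the remaining surd.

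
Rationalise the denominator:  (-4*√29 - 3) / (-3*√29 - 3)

Multiply numerator and denominator by -3 + 3*√29.
Denominator becomes -252; numerator becomes -339 + 3*√29.

(-√29 + 113)/84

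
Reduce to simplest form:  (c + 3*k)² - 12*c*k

(c - 3*k)²

After expansion: c² - 6*c*k + 9*k² — a perfect-square trinomial.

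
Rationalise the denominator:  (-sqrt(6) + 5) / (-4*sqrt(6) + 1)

(-sqrt(6) + 1)/5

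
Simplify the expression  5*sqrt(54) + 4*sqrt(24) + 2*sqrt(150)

5*sqrt(54) = 15*sqrt(6); 4*sqrt(24) = 8*sqrt(6); 2*sqrt(150) = 10*sqrt(6)
Combine: (15 + 8 + 10)·sqrt(6) = 33*sqrt(6)

33*sqrt(6)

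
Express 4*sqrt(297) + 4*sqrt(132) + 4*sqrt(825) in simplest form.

40*sqrt(33)

4*sqrt(297) = 12*sqrt(33); 4*sqrt(132) = 8*sqrt(33); 4*sqrt(825) = 20*sqrt(33)
Combine: (12 + 8 + 20)·sqrt(33) = 40*sqrt(33)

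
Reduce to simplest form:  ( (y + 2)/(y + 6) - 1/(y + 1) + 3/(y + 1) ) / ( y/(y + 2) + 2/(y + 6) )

Numerator: (y + 2)/(y + 6) - 1/(y + 1) + 3/(y + 1) = (y² + 5*y + 14)/(y² + 7*y + 6)
Denominator: y/(y + 2) + 2/(y + 6) = (y² + 8*y + 4)/(y² + 8*y + 12)
Divide: ((y² + 5*y + 14)/(y² + 7*y + 6)) · ((y² + 8*y + 12)/(y² + 8*y + 4)) = (y³ + 7*y² + 24*y + 28)/(y³ + 9*y² + 12*y + 4)

(y³ + 7*y² + 24*y + 28)/(y³ + 9*y² + 12*y + 4)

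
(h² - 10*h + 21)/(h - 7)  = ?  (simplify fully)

h - 3

Factor: h² - 10*h + 21 = (h - 3)·(h - 7)
Cancel the common factor (h - 7).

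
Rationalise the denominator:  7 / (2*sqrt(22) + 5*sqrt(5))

(-14*sqrt(22) + 35*sqrt(5))/37

Multiply numerator and denominator by -5*sqrt(5) + 2*sqrt(22).
Denominator becomes -37; numerator becomes -35*sqrt(5) + 14*sqrt(22).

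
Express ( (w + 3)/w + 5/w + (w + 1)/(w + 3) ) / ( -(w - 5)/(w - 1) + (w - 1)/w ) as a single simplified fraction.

(2*w³ + 10*w² + 12*w - 24)/(3*w² + 10*w + 3)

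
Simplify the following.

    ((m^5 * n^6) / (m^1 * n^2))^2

m^8*n^8

Inside the bracket: m^4 * n^4
Raise to the power 2: m^8 * n^8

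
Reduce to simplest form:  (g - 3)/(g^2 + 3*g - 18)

1/(g + 6)

Factor: g^2 + 3*g - 18 = (g - 3)*(g + 6)
Cancel the common factor (g - 3).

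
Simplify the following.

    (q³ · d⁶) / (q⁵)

d⁶/q²

Quotient: (q^-2) · d⁶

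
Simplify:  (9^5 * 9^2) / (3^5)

3^9

9^5 = 3^10; 9^2 = 3^4; 3^5 = 3^5
Combine exponents: 3^9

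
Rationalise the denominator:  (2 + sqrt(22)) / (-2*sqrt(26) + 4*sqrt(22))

Multiply numerator and denominator by 2*sqrt(26) + 4*sqrt(22).
Denominator becomes 248; numerator becomes 4*sqrt(26) + 8*sqrt(22) + 4*sqrt(143) + 88.

(sqrt(26) + 2*sqrt(22) + sqrt(143) + 22)/62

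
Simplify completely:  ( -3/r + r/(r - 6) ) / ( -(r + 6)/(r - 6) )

(-r^2 + 3*r - 18)/(r^2 + 6*r)

Numerator: -3/r + r/(r - 6) = (r^2 - 3*r + 18)/(r^2 - 6*r)
Denominator: -(r + 6)/(r - 6) = (-r - 6)/(r - 6)
Divide: ((r^2 - 3*r + 18)/(r^2 - 6*r)) · ((r - 6)/(-r - 6)) = (-r^2 + 3*r - 18)/(r^2 + 6*r)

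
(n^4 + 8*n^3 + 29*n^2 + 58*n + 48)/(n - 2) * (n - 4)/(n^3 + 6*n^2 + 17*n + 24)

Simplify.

(n^2 - 2*n - 8)/(n - 2)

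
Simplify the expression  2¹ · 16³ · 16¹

2^17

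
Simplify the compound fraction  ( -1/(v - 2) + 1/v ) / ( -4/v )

Numerator: -1/(v - 2) + 1/v = -2/(v² - 2*v)
Denominator: -4/v = -4/v
Divide: (-2/(v² - 2*v)) · (-v/4) = 1/(2*v - 4)

1/(2*v - 4)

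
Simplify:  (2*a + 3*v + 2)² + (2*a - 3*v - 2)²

8*a² + 18*v² + 24*v + 8

Write as f((2*a),(3*v + 2)) + f((2*a),-(3*v + 2)) and expand.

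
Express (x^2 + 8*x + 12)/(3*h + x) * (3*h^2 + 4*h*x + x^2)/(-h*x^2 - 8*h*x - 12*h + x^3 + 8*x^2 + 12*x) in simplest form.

(h + x)/(-h + x)

Factor: x^2 + 8*x + 12 = (x + 2)*(x + 6);  3*h^2 + 4*h*x + x^2 = (3*h + x)*(h + x);  -h*x^2 - 8*h*x - 12*h + x^3 + 8*x^2 + 12*x = (-h + x)*(x + 6)*(x + 2)
Cancel the common factors (3*h + x), (x + 2), (x + 6).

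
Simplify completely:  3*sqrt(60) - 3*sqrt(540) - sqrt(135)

-15*sqrt(15)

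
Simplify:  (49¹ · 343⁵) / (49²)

7^13

49¹ = 7^2; 343⁵ = 7^15; 49² = 7^4
Combine exponents: 7^13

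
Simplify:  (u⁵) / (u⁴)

u

Quotient: u¹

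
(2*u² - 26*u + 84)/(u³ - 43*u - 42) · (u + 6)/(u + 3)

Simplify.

Factor: 2*u² - 26*u + 84 = 2·(u - 7)·(u - 6);  u³ - 43*u - 42 = (u + 1)·(u - 7)·(u + 6)
Cancel the common factors (u + 6), (u - 7).

(2*u - 12)/(u² + 4*u + 3)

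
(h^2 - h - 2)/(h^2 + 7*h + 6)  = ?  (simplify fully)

Factor: h^2 - h - 2 = (h + 1)*(h - 2);  h^2 + 7*h + 6 = (h + 6)*(h + 1)
Cancel the common factor (h + 1).

(h - 2)/(h + 6)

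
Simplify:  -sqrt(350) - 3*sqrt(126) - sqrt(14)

sqrt(350) = 5*sqrt(14); 3*sqrt(126) = 9*sqrt(14); sqrt(14) = sqrt(14)
Combine: (-5 - 9 - 1)·sqrt(14) = -15*sqrt(14)

-15*sqrt(14)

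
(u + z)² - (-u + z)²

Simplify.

Binomially expand both and collect terms in z, u.

4*u*z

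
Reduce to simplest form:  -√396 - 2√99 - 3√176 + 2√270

√396 = 6*√11; 2√99 = 6*√11; 3√176 = 12*√11; 2√270 = 6*√30

-24*√11 + 6*√30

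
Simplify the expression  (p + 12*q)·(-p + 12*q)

-p² + 144*q²

Product of conjugates: (P+Q)(P-Q) = P^2 - Q^2.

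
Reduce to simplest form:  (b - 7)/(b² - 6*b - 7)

Factor: b² - 6*b - 7 = (b - 7)·(b + 1)
Cancel the common factor (b - 7).

1/(b + 1)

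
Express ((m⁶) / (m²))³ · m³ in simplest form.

Inside the bracket: m⁴
Raise to the power 3: m^12
Multiply by m³: add exponents.

m^15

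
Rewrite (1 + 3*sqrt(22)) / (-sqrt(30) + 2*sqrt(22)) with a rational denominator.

(sqrt(30) + 2*sqrt(22) + 6*sqrt(165) + 132)/58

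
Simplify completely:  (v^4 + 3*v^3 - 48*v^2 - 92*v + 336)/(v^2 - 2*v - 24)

Factor: v^4 + 3*v^3 - 48*v^2 - 92*v + 336 = (v + 4)*(v - 2)*(v + 7)*(v - 6);  v^2 - 2*v - 24 = (v + 4)*(v - 6)
Cancel the common factors (v + 4), (v - 6).

v^2 + 5*v - 14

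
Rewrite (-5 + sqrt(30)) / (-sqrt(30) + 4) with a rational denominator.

(-10 + sqrt(30))/14

Multiply numerator and denominator by 4 + sqrt(30).
Denominator becomes -14; numerator becomes -sqrt(30) + 10.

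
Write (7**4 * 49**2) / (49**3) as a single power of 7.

7**4 = 7**4; 49**2 = 7**4; 49**3 = 7**6
Combine exponents: 7**2

7**2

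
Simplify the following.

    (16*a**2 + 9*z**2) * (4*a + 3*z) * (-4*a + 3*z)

((3*z)+(4*a))((3*z)-(4*a)) = -16*a**2 + 9*z**2; continue pairing.

-256*a**4 + 81*z**4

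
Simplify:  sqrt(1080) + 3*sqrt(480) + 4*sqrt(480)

sqrt(1080) = 6*sqrt(30); 3*sqrt(480) = 12*sqrt(30); 4*sqrt(480) = 16*sqrt(30)
Combine: (6 + 12 + 16)·sqrt(30) = 34*sqrt(30)

34*sqrt(30)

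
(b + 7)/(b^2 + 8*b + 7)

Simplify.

1/(b + 1)

Factor: b^2 + 8*b + 7 = (b + 7)*(b + 1)
Cancel the common factor (b + 7).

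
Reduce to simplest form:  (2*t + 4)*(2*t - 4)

Difference of squares with P = 2*t, Q = 4.

4*t^2 - 16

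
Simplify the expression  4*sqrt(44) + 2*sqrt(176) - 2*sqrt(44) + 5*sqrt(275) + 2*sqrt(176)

45*sqrt(11)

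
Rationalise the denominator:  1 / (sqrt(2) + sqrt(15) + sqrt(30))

(-17*sqrt(15) - 43*sqrt(2) + 60 + 13*sqrt(30))/49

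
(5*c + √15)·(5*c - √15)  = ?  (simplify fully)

Difference of squares with P = 5*c, Q = √15.

25*c² - 15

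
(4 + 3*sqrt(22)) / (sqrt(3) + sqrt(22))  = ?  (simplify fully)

Multiply numerator and denominator by -sqrt(3) + sqrt(22).
Denominator becomes 19; numerator becomes -3*sqrt(66) - 4*sqrt(3) + 4*sqrt(22) + 66.

(-3*sqrt(66) - 4*sqrt(3) + 4*sqrt(22) + 66)/19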